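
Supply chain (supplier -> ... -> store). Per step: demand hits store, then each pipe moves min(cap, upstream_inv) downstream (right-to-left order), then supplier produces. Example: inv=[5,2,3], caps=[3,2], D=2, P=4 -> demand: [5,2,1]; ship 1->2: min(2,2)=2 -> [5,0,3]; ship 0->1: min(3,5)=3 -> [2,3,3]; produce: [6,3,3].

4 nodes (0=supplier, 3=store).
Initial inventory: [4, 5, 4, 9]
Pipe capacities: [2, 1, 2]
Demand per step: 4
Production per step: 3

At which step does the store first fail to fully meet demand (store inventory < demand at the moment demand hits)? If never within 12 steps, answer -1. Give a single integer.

Step 1: demand=4,sold=4 ship[2->3]=2 ship[1->2]=1 ship[0->1]=2 prod=3 -> [5 6 3 7]
Step 2: demand=4,sold=4 ship[2->3]=2 ship[1->2]=1 ship[0->1]=2 prod=3 -> [6 7 2 5]
Step 3: demand=4,sold=4 ship[2->3]=2 ship[1->2]=1 ship[0->1]=2 prod=3 -> [7 8 1 3]
Step 4: demand=4,sold=3 ship[2->3]=1 ship[1->2]=1 ship[0->1]=2 prod=3 -> [8 9 1 1]
Step 5: demand=4,sold=1 ship[2->3]=1 ship[1->2]=1 ship[0->1]=2 prod=3 -> [9 10 1 1]
Step 6: demand=4,sold=1 ship[2->3]=1 ship[1->2]=1 ship[0->1]=2 prod=3 -> [10 11 1 1]
Step 7: demand=4,sold=1 ship[2->3]=1 ship[1->2]=1 ship[0->1]=2 prod=3 -> [11 12 1 1]
Step 8: demand=4,sold=1 ship[2->3]=1 ship[1->2]=1 ship[0->1]=2 prod=3 -> [12 13 1 1]
Step 9: demand=4,sold=1 ship[2->3]=1 ship[1->2]=1 ship[0->1]=2 prod=3 -> [13 14 1 1]
Step 10: demand=4,sold=1 ship[2->3]=1 ship[1->2]=1 ship[0->1]=2 prod=3 -> [14 15 1 1]
Step 11: demand=4,sold=1 ship[2->3]=1 ship[1->2]=1 ship[0->1]=2 prod=3 -> [15 16 1 1]
Step 12: demand=4,sold=1 ship[2->3]=1 ship[1->2]=1 ship[0->1]=2 prod=3 -> [16 17 1 1]
First stockout at step 4

4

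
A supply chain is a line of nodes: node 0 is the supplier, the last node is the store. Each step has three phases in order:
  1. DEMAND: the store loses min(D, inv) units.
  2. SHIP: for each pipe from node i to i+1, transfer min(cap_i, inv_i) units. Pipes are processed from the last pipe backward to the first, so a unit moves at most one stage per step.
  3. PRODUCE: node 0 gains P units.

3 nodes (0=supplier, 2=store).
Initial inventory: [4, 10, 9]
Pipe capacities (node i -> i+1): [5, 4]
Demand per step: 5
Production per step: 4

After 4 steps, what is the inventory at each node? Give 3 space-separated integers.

Step 1: demand=5,sold=5 ship[1->2]=4 ship[0->1]=4 prod=4 -> inv=[4 10 8]
Step 2: demand=5,sold=5 ship[1->2]=4 ship[0->1]=4 prod=4 -> inv=[4 10 7]
Step 3: demand=5,sold=5 ship[1->2]=4 ship[0->1]=4 prod=4 -> inv=[4 10 6]
Step 4: demand=5,sold=5 ship[1->2]=4 ship[0->1]=4 prod=4 -> inv=[4 10 5]

4 10 5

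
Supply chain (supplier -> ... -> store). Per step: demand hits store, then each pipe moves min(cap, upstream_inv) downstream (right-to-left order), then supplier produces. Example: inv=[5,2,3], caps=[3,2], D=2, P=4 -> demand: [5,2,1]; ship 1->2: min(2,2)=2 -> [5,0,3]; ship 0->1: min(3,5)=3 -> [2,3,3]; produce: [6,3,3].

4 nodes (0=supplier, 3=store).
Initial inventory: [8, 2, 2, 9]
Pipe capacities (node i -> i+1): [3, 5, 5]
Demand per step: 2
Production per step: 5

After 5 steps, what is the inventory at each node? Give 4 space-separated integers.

Step 1: demand=2,sold=2 ship[2->3]=2 ship[1->2]=2 ship[0->1]=3 prod=5 -> inv=[10 3 2 9]
Step 2: demand=2,sold=2 ship[2->3]=2 ship[1->2]=3 ship[0->1]=3 prod=5 -> inv=[12 3 3 9]
Step 3: demand=2,sold=2 ship[2->3]=3 ship[1->2]=3 ship[0->1]=3 prod=5 -> inv=[14 3 3 10]
Step 4: demand=2,sold=2 ship[2->3]=3 ship[1->2]=3 ship[0->1]=3 prod=5 -> inv=[16 3 3 11]
Step 5: demand=2,sold=2 ship[2->3]=3 ship[1->2]=3 ship[0->1]=3 prod=5 -> inv=[18 3 3 12]

18 3 3 12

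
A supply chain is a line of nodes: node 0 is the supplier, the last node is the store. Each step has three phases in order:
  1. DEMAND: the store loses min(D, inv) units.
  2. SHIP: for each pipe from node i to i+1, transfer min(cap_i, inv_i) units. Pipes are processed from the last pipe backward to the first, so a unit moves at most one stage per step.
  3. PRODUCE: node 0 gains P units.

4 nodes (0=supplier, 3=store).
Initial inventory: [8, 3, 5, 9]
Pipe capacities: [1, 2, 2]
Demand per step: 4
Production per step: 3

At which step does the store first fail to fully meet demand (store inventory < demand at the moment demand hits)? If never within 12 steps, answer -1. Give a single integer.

Step 1: demand=4,sold=4 ship[2->3]=2 ship[1->2]=2 ship[0->1]=1 prod=3 -> [10 2 5 7]
Step 2: demand=4,sold=4 ship[2->3]=2 ship[1->2]=2 ship[0->1]=1 prod=3 -> [12 1 5 5]
Step 3: demand=4,sold=4 ship[2->3]=2 ship[1->2]=1 ship[0->1]=1 prod=3 -> [14 1 4 3]
Step 4: demand=4,sold=3 ship[2->3]=2 ship[1->2]=1 ship[0->1]=1 prod=3 -> [16 1 3 2]
Step 5: demand=4,sold=2 ship[2->3]=2 ship[1->2]=1 ship[0->1]=1 prod=3 -> [18 1 2 2]
Step 6: demand=4,sold=2 ship[2->3]=2 ship[1->2]=1 ship[0->1]=1 prod=3 -> [20 1 1 2]
Step 7: demand=4,sold=2 ship[2->3]=1 ship[1->2]=1 ship[0->1]=1 prod=3 -> [22 1 1 1]
Step 8: demand=4,sold=1 ship[2->3]=1 ship[1->2]=1 ship[0->1]=1 prod=3 -> [24 1 1 1]
Step 9: demand=4,sold=1 ship[2->3]=1 ship[1->2]=1 ship[0->1]=1 prod=3 -> [26 1 1 1]
Step 10: demand=4,sold=1 ship[2->3]=1 ship[1->2]=1 ship[0->1]=1 prod=3 -> [28 1 1 1]
Step 11: demand=4,sold=1 ship[2->3]=1 ship[1->2]=1 ship[0->1]=1 prod=3 -> [30 1 1 1]
Step 12: demand=4,sold=1 ship[2->3]=1 ship[1->2]=1 ship[0->1]=1 prod=3 -> [32 1 1 1]
First stockout at step 4

4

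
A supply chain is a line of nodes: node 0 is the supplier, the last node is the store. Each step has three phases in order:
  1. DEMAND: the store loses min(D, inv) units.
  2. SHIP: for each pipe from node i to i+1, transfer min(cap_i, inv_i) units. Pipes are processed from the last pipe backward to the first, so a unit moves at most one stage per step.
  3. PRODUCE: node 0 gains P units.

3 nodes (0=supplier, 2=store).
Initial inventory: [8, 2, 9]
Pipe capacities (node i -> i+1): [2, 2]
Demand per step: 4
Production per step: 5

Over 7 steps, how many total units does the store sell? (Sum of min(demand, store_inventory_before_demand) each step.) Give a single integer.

Answer: 21

Derivation:
Step 1: sold=4 (running total=4) -> [11 2 7]
Step 2: sold=4 (running total=8) -> [14 2 5]
Step 3: sold=4 (running total=12) -> [17 2 3]
Step 4: sold=3 (running total=15) -> [20 2 2]
Step 5: sold=2 (running total=17) -> [23 2 2]
Step 6: sold=2 (running total=19) -> [26 2 2]
Step 7: sold=2 (running total=21) -> [29 2 2]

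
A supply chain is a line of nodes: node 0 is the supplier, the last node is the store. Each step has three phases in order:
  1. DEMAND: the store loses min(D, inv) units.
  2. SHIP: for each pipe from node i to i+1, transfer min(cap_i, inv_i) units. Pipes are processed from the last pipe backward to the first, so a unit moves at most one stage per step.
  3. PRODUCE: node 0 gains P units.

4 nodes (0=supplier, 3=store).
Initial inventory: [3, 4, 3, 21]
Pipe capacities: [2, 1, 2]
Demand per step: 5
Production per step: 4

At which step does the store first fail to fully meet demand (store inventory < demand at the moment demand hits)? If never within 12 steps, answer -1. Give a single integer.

Step 1: demand=5,sold=5 ship[2->3]=2 ship[1->2]=1 ship[0->1]=2 prod=4 -> [5 5 2 18]
Step 2: demand=5,sold=5 ship[2->3]=2 ship[1->2]=1 ship[0->1]=2 prod=4 -> [7 6 1 15]
Step 3: demand=5,sold=5 ship[2->3]=1 ship[1->2]=1 ship[0->1]=2 prod=4 -> [9 7 1 11]
Step 4: demand=5,sold=5 ship[2->3]=1 ship[1->2]=1 ship[0->1]=2 prod=4 -> [11 8 1 7]
Step 5: demand=5,sold=5 ship[2->3]=1 ship[1->2]=1 ship[0->1]=2 prod=4 -> [13 9 1 3]
Step 6: demand=5,sold=3 ship[2->3]=1 ship[1->2]=1 ship[0->1]=2 prod=4 -> [15 10 1 1]
Step 7: demand=5,sold=1 ship[2->3]=1 ship[1->2]=1 ship[0->1]=2 prod=4 -> [17 11 1 1]
Step 8: demand=5,sold=1 ship[2->3]=1 ship[1->2]=1 ship[0->1]=2 prod=4 -> [19 12 1 1]
Step 9: demand=5,sold=1 ship[2->3]=1 ship[1->2]=1 ship[0->1]=2 prod=4 -> [21 13 1 1]
Step 10: demand=5,sold=1 ship[2->3]=1 ship[1->2]=1 ship[0->1]=2 prod=4 -> [23 14 1 1]
Step 11: demand=5,sold=1 ship[2->3]=1 ship[1->2]=1 ship[0->1]=2 prod=4 -> [25 15 1 1]
Step 12: demand=5,sold=1 ship[2->3]=1 ship[1->2]=1 ship[0->1]=2 prod=4 -> [27 16 1 1]
First stockout at step 6

6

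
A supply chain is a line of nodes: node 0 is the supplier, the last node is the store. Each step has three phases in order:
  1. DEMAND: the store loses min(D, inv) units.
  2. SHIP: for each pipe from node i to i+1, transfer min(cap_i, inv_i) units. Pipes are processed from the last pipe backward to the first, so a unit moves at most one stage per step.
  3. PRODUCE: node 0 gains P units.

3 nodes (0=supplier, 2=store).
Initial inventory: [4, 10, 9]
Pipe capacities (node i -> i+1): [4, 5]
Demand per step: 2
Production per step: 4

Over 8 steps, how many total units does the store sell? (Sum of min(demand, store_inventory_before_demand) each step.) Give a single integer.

Answer: 16

Derivation:
Step 1: sold=2 (running total=2) -> [4 9 12]
Step 2: sold=2 (running total=4) -> [4 8 15]
Step 3: sold=2 (running total=6) -> [4 7 18]
Step 4: sold=2 (running total=8) -> [4 6 21]
Step 5: sold=2 (running total=10) -> [4 5 24]
Step 6: sold=2 (running total=12) -> [4 4 27]
Step 7: sold=2 (running total=14) -> [4 4 29]
Step 8: sold=2 (running total=16) -> [4 4 31]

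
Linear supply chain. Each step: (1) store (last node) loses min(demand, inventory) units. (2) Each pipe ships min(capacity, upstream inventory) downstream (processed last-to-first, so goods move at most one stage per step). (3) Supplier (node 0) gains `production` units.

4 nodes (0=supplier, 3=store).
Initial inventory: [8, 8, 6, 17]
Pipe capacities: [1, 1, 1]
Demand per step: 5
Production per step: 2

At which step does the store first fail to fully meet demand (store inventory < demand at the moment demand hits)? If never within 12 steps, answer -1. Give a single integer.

Step 1: demand=5,sold=5 ship[2->3]=1 ship[1->2]=1 ship[0->1]=1 prod=2 -> [9 8 6 13]
Step 2: demand=5,sold=5 ship[2->3]=1 ship[1->2]=1 ship[0->1]=1 prod=2 -> [10 8 6 9]
Step 3: demand=5,sold=5 ship[2->3]=1 ship[1->2]=1 ship[0->1]=1 prod=2 -> [11 8 6 5]
Step 4: demand=5,sold=5 ship[2->3]=1 ship[1->2]=1 ship[0->1]=1 prod=2 -> [12 8 6 1]
Step 5: demand=5,sold=1 ship[2->3]=1 ship[1->2]=1 ship[0->1]=1 prod=2 -> [13 8 6 1]
Step 6: demand=5,sold=1 ship[2->3]=1 ship[1->2]=1 ship[0->1]=1 prod=2 -> [14 8 6 1]
Step 7: demand=5,sold=1 ship[2->3]=1 ship[1->2]=1 ship[0->1]=1 prod=2 -> [15 8 6 1]
Step 8: demand=5,sold=1 ship[2->3]=1 ship[1->2]=1 ship[0->1]=1 prod=2 -> [16 8 6 1]
Step 9: demand=5,sold=1 ship[2->3]=1 ship[1->2]=1 ship[0->1]=1 prod=2 -> [17 8 6 1]
Step 10: demand=5,sold=1 ship[2->3]=1 ship[1->2]=1 ship[0->1]=1 prod=2 -> [18 8 6 1]
Step 11: demand=5,sold=1 ship[2->3]=1 ship[1->2]=1 ship[0->1]=1 prod=2 -> [19 8 6 1]
Step 12: demand=5,sold=1 ship[2->3]=1 ship[1->2]=1 ship[0->1]=1 prod=2 -> [20 8 6 1]
First stockout at step 5

5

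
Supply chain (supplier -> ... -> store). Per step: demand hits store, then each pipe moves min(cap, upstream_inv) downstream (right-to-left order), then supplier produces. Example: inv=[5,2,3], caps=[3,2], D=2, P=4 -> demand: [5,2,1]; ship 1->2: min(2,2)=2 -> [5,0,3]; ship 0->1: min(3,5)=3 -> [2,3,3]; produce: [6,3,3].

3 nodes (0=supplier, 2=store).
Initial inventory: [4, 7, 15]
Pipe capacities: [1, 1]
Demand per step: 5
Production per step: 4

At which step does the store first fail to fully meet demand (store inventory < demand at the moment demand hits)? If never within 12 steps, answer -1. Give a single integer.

Step 1: demand=5,sold=5 ship[1->2]=1 ship[0->1]=1 prod=4 -> [7 7 11]
Step 2: demand=5,sold=5 ship[1->2]=1 ship[0->1]=1 prod=4 -> [10 7 7]
Step 3: demand=5,sold=5 ship[1->2]=1 ship[0->1]=1 prod=4 -> [13 7 3]
Step 4: demand=5,sold=3 ship[1->2]=1 ship[0->1]=1 prod=4 -> [16 7 1]
Step 5: demand=5,sold=1 ship[1->2]=1 ship[0->1]=1 prod=4 -> [19 7 1]
Step 6: demand=5,sold=1 ship[1->2]=1 ship[0->1]=1 prod=4 -> [22 7 1]
Step 7: demand=5,sold=1 ship[1->2]=1 ship[0->1]=1 prod=4 -> [25 7 1]
Step 8: demand=5,sold=1 ship[1->2]=1 ship[0->1]=1 prod=4 -> [28 7 1]
Step 9: demand=5,sold=1 ship[1->2]=1 ship[0->1]=1 prod=4 -> [31 7 1]
Step 10: demand=5,sold=1 ship[1->2]=1 ship[0->1]=1 prod=4 -> [34 7 1]
Step 11: demand=5,sold=1 ship[1->2]=1 ship[0->1]=1 prod=4 -> [37 7 1]
Step 12: demand=5,sold=1 ship[1->2]=1 ship[0->1]=1 prod=4 -> [40 7 1]
First stockout at step 4

4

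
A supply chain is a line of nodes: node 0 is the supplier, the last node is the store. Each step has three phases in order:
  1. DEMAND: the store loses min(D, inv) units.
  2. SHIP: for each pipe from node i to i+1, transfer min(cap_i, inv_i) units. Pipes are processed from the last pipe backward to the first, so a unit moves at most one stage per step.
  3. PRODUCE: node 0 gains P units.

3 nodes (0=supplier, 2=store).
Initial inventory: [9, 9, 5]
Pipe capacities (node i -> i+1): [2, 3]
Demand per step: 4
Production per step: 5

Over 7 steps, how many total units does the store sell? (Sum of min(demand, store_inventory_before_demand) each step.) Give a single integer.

Answer: 23

Derivation:
Step 1: sold=4 (running total=4) -> [12 8 4]
Step 2: sold=4 (running total=8) -> [15 7 3]
Step 3: sold=3 (running total=11) -> [18 6 3]
Step 4: sold=3 (running total=14) -> [21 5 3]
Step 5: sold=3 (running total=17) -> [24 4 3]
Step 6: sold=3 (running total=20) -> [27 3 3]
Step 7: sold=3 (running total=23) -> [30 2 3]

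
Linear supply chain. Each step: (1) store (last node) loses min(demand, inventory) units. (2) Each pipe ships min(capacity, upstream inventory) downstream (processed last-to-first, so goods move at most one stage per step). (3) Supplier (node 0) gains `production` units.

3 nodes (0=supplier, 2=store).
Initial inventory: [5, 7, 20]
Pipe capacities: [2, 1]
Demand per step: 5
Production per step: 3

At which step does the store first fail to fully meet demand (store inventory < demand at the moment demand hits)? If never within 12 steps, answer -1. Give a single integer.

Step 1: demand=5,sold=5 ship[1->2]=1 ship[0->1]=2 prod=3 -> [6 8 16]
Step 2: demand=5,sold=5 ship[1->2]=1 ship[0->1]=2 prod=3 -> [7 9 12]
Step 3: demand=5,sold=5 ship[1->2]=1 ship[0->1]=2 prod=3 -> [8 10 8]
Step 4: demand=5,sold=5 ship[1->2]=1 ship[0->1]=2 prod=3 -> [9 11 4]
Step 5: demand=5,sold=4 ship[1->2]=1 ship[0->1]=2 prod=3 -> [10 12 1]
Step 6: demand=5,sold=1 ship[1->2]=1 ship[0->1]=2 prod=3 -> [11 13 1]
Step 7: demand=5,sold=1 ship[1->2]=1 ship[0->1]=2 prod=3 -> [12 14 1]
Step 8: demand=5,sold=1 ship[1->2]=1 ship[0->1]=2 prod=3 -> [13 15 1]
Step 9: demand=5,sold=1 ship[1->2]=1 ship[0->1]=2 prod=3 -> [14 16 1]
Step 10: demand=5,sold=1 ship[1->2]=1 ship[0->1]=2 prod=3 -> [15 17 1]
Step 11: demand=5,sold=1 ship[1->2]=1 ship[0->1]=2 prod=3 -> [16 18 1]
Step 12: demand=5,sold=1 ship[1->2]=1 ship[0->1]=2 prod=3 -> [17 19 1]
First stockout at step 5

5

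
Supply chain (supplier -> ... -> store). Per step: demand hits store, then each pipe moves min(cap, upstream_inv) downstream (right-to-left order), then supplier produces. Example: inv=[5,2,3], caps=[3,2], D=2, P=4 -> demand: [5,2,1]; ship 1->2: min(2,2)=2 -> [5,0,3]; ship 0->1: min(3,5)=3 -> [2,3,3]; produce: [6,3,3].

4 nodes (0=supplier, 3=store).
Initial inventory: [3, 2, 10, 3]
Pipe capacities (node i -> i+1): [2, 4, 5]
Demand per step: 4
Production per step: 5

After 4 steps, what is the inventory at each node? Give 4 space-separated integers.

Step 1: demand=4,sold=3 ship[2->3]=5 ship[1->2]=2 ship[0->1]=2 prod=5 -> inv=[6 2 7 5]
Step 2: demand=4,sold=4 ship[2->3]=5 ship[1->2]=2 ship[0->1]=2 prod=5 -> inv=[9 2 4 6]
Step 3: demand=4,sold=4 ship[2->3]=4 ship[1->2]=2 ship[0->1]=2 prod=5 -> inv=[12 2 2 6]
Step 4: demand=4,sold=4 ship[2->3]=2 ship[1->2]=2 ship[0->1]=2 prod=5 -> inv=[15 2 2 4]

15 2 2 4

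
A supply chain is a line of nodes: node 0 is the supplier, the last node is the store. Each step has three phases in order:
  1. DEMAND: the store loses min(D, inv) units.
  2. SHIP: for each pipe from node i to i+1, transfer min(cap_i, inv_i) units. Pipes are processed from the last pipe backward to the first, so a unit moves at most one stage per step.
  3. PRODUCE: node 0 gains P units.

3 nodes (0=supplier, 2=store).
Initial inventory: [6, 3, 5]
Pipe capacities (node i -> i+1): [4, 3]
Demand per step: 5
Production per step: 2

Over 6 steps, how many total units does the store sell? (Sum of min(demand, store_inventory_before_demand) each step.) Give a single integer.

Step 1: sold=5 (running total=5) -> [4 4 3]
Step 2: sold=3 (running total=8) -> [2 5 3]
Step 3: sold=3 (running total=11) -> [2 4 3]
Step 4: sold=3 (running total=14) -> [2 3 3]
Step 5: sold=3 (running total=17) -> [2 2 3]
Step 6: sold=3 (running total=20) -> [2 2 2]

Answer: 20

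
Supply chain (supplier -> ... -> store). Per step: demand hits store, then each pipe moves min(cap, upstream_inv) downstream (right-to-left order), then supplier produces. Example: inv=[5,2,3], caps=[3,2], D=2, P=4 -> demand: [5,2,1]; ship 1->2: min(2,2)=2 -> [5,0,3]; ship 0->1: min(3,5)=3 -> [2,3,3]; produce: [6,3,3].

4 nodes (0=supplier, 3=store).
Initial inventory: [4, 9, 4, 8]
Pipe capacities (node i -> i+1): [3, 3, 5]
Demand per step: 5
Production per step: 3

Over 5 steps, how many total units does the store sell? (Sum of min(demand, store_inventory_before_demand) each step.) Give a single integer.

Step 1: sold=5 (running total=5) -> [4 9 3 7]
Step 2: sold=5 (running total=10) -> [4 9 3 5]
Step 3: sold=5 (running total=15) -> [4 9 3 3]
Step 4: sold=3 (running total=18) -> [4 9 3 3]
Step 5: sold=3 (running total=21) -> [4 9 3 3]

Answer: 21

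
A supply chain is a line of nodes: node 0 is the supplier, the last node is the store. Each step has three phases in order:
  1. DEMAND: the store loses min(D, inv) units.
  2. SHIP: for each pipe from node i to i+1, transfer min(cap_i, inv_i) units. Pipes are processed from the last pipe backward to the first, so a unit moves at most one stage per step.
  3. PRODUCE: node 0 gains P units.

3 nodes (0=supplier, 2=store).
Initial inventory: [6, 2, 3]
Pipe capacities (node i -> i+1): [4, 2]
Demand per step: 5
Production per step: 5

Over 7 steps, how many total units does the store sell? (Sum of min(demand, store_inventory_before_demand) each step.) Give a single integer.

Step 1: sold=3 (running total=3) -> [7 4 2]
Step 2: sold=2 (running total=5) -> [8 6 2]
Step 3: sold=2 (running total=7) -> [9 8 2]
Step 4: sold=2 (running total=9) -> [10 10 2]
Step 5: sold=2 (running total=11) -> [11 12 2]
Step 6: sold=2 (running total=13) -> [12 14 2]
Step 7: sold=2 (running total=15) -> [13 16 2]

Answer: 15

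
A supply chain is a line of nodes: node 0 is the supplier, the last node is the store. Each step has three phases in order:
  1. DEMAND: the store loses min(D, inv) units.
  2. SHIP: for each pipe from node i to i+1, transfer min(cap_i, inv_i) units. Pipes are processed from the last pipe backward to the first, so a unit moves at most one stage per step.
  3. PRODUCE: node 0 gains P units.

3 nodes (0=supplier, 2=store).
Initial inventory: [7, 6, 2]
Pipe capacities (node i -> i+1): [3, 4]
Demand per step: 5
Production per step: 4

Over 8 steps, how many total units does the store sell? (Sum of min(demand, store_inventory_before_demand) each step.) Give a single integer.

Answer: 26

Derivation:
Step 1: sold=2 (running total=2) -> [8 5 4]
Step 2: sold=4 (running total=6) -> [9 4 4]
Step 3: sold=4 (running total=10) -> [10 3 4]
Step 4: sold=4 (running total=14) -> [11 3 3]
Step 5: sold=3 (running total=17) -> [12 3 3]
Step 6: sold=3 (running total=20) -> [13 3 3]
Step 7: sold=3 (running total=23) -> [14 3 3]
Step 8: sold=3 (running total=26) -> [15 3 3]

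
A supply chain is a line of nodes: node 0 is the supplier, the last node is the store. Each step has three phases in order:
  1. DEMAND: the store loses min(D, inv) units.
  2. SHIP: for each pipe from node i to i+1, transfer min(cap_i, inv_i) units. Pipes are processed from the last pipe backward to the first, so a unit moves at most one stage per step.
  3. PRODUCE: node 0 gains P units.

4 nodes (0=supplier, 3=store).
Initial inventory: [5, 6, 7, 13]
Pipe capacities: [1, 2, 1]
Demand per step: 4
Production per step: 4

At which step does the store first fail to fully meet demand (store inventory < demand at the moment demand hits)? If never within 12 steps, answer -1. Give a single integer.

Step 1: demand=4,sold=4 ship[2->3]=1 ship[1->2]=2 ship[0->1]=1 prod=4 -> [8 5 8 10]
Step 2: demand=4,sold=4 ship[2->3]=1 ship[1->2]=2 ship[0->1]=1 prod=4 -> [11 4 9 7]
Step 3: demand=4,sold=4 ship[2->3]=1 ship[1->2]=2 ship[0->1]=1 prod=4 -> [14 3 10 4]
Step 4: demand=4,sold=4 ship[2->3]=1 ship[1->2]=2 ship[0->1]=1 prod=4 -> [17 2 11 1]
Step 5: demand=4,sold=1 ship[2->3]=1 ship[1->2]=2 ship[0->1]=1 prod=4 -> [20 1 12 1]
Step 6: demand=4,sold=1 ship[2->3]=1 ship[1->2]=1 ship[0->1]=1 prod=4 -> [23 1 12 1]
Step 7: demand=4,sold=1 ship[2->3]=1 ship[1->2]=1 ship[0->1]=1 prod=4 -> [26 1 12 1]
Step 8: demand=4,sold=1 ship[2->3]=1 ship[1->2]=1 ship[0->1]=1 prod=4 -> [29 1 12 1]
Step 9: demand=4,sold=1 ship[2->3]=1 ship[1->2]=1 ship[0->1]=1 prod=4 -> [32 1 12 1]
Step 10: demand=4,sold=1 ship[2->3]=1 ship[1->2]=1 ship[0->1]=1 prod=4 -> [35 1 12 1]
Step 11: demand=4,sold=1 ship[2->3]=1 ship[1->2]=1 ship[0->1]=1 prod=4 -> [38 1 12 1]
Step 12: demand=4,sold=1 ship[2->3]=1 ship[1->2]=1 ship[0->1]=1 prod=4 -> [41 1 12 1]
First stockout at step 5

5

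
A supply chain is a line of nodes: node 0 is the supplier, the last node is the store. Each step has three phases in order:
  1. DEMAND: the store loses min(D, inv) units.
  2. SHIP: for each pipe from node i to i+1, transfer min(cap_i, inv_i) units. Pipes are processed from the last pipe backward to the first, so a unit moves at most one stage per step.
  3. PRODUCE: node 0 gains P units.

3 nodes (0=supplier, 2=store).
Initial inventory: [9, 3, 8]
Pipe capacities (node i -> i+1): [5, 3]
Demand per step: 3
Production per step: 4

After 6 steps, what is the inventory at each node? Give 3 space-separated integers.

Step 1: demand=3,sold=3 ship[1->2]=3 ship[0->1]=5 prod=4 -> inv=[8 5 8]
Step 2: demand=3,sold=3 ship[1->2]=3 ship[0->1]=5 prod=4 -> inv=[7 7 8]
Step 3: demand=3,sold=3 ship[1->2]=3 ship[0->1]=5 prod=4 -> inv=[6 9 8]
Step 4: demand=3,sold=3 ship[1->2]=3 ship[0->1]=5 prod=4 -> inv=[5 11 8]
Step 5: demand=3,sold=3 ship[1->2]=3 ship[0->1]=5 prod=4 -> inv=[4 13 8]
Step 6: demand=3,sold=3 ship[1->2]=3 ship[0->1]=4 prod=4 -> inv=[4 14 8]

4 14 8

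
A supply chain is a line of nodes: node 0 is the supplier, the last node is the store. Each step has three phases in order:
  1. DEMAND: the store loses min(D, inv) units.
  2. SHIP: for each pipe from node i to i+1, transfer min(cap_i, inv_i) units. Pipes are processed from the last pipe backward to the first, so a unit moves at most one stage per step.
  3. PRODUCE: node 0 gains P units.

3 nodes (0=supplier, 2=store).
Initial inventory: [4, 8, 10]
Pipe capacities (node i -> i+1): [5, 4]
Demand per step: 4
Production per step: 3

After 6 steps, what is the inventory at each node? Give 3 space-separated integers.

Step 1: demand=4,sold=4 ship[1->2]=4 ship[0->1]=4 prod=3 -> inv=[3 8 10]
Step 2: demand=4,sold=4 ship[1->2]=4 ship[0->1]=3 prod=3 -> inv=[3 7 10]
Step 3: demand=4,sold=4 ship[1->2]=4 ship[0->1]=3 prod=3 -> inv=[3 6 10]
Step 4: demand=4,sold=4 ship[1->2]=4 ship[0->1]=3 prod=3 -> inv=[3 5 10]
Step 5: demand=4,sold=4 ship[1->2]=4 ship[0->1]=3 prod=3 -> inv=[3 4 10]
Step 6: demand=4,sold=4 ship[1->2]=4 ship[0->1]=3 prod=3 -> inv=[3 3 10]

3 3 10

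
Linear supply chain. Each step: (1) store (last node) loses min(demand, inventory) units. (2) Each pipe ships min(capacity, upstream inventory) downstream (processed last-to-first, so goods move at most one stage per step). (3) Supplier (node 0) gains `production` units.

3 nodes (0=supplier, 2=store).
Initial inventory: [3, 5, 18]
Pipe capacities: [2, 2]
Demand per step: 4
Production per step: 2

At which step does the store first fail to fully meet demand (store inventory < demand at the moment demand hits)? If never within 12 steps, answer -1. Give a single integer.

Step 1: demand=4,sold=4 ship[1->2]=2 ship[0->1]=2 prod=2 -> [3 5 16]
Step 2: demand=4,sold=4 ship[1->2]=2 ship[0->1]=2 prod=2 -> [3 5 14]
Step 3: demand=4,sold=4 ship[1->2]=2 ship[0->1]=2 prod=2 -> [3 5 12]
Step 4: demand=4,sold=4 ship[1->2]=2 ship[0->1]=2 prod=2 -> [3 5 10]
Step 5: demand=4,sold=4 ship[1->2]=2 ship[0->1]=2 prod=2 -> [3 5 8]
Step 6: demand=4,sold=4 ship[1->2]=2 ship[0->1]=2 prod=2 -> [3 5 6]
Step 7: demand=4,sold=4 ship[1->2]=2 ship[0->1]=2 prod=2 -> [3 5 4]
Step 8: demand=4,sold=4 ship[1->2]=2 ship[0->1]=2 prod=2 -> [3 5 2]
Step 9: demand=4,sold=2 ship[1->2]=2 ship[0->1]=2 prod=2 -> [3 5 2]
Step 10: demand=4,sold=2 ship[1->2]=2 ship[0->1]=2 prod=2 -> [3 5 2]
Step 11: demand=4,sold=2 ship[1->2]=2 ship[0->1]=2 prod=2 -> [3 5 2]
Step 12: demand=4,sold=2 ship[1->2]=2 ship[0->1]=2 prod=2 -> [3 5 2]
First stockout at step 9

9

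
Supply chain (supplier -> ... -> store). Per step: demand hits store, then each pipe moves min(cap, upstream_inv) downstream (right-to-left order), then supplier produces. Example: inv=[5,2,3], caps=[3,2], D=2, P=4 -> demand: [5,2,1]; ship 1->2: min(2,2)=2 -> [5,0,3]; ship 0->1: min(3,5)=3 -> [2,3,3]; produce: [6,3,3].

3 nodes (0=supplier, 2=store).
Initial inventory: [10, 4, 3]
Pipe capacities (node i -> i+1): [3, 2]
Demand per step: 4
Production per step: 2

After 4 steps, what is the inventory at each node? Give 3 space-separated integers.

Step 1: demand=4,sold=3 ship[1->2]=2 ship[0->1]=3 prod=2 -> inv=[9 5 2]
Step 2: demand=4,sold=2 ship[1->2]=2 ship[0->1]=3 prod=2 -> inv=[8 6 2]
Step 3: demand=4,sold=2 ship[1->2]=2 ship[0->1]=3 prod=2 -> inv=[7 7 2]
Step 4: demand=4,sold=2 ship[1->2]=2 ship[0->1]=3 prod=2 -> inv=[6 8 2]

6 8 2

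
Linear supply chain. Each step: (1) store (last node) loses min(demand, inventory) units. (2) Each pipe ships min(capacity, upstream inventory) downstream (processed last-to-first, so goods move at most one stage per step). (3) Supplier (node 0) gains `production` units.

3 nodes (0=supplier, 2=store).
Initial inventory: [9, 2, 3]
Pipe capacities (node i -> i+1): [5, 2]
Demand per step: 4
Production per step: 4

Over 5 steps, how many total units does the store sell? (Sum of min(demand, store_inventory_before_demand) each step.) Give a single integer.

Step 1: sold=3 (running total=3) -> [8 5 2]
Step 2: sold=2 (running total=5) -> [7 8 2]
Step 3: sold=2 (running total=7) -> [6 11 2]
Step 4: sold=2 (running total=9) -> [5 14 2]
Step 5: sold=2 (running total=11) -> [4 17 2]

Answer: 11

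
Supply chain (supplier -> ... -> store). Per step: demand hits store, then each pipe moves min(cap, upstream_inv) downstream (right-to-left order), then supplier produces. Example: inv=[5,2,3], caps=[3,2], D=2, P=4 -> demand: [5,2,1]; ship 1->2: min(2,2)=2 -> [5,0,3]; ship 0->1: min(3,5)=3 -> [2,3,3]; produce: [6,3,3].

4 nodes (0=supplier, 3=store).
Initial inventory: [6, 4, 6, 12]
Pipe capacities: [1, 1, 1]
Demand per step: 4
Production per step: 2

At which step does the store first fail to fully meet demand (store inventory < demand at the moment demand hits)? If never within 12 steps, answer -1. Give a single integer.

Step 1: demand=4,sold=4 ship[2->3]=1 ship[1->2]=1 ship[0->1]=1 prod=2 -> [7 4 6 9]
Step 2: demand=4,sold=4 ship[2->3]=1 ship[1->2]=1 ship[0->1]=1 prod=2 -> [8 4 6 6]
Step 3: demand=4,sold=4 ship[2->3]=1 ship[1->2]=1 ship[0->1]=1 prod=2 -> [9 4 6 3]
Step 4: demand=4,sold=3 ship[2->3]=1 ship[1->2]=1 ship[0->1]=1 prod=2 -> [10 4 6 1]
Step 5: demand=4,sold=1 ship[2->3]=1 ship[1->2]=1 ship[0->1]=1 prod=2 -> [11 4 6 1]
Step 6: demand=4,sold=1 ship[2->3]=1 ship[1->2]=1 ship[0->1]=1 prod=2 -> [12 4 6 1]
Step 7: demand=4,sold=1 ship[2->3]=1 ship[1->2]=1 ship[0->1]=1 prod=2 -> [13 4 6 1]
Step 8: demand=4,sold=1 ship[2->3]=1 ship[1->2]=1 ship[0->1]=1 prod=2 -> [14 4 6 1]
Step 9: demand=4,sold=1 ship[2->3]=1 ship[1->2]=1 ship[0->1]=1 prod=2 -> [15 4 6 1]
Step 10: demand=4,sold=1 ship[2->3]=1 ship[1->2]=1 ship[0->1]=1 prod=2 -> [16 4 6 1]
Step 11: demand=4,sold=1 ship[2->3]=1 ship[1->2]=1 ship[0->1]=1 prod=2 -> [17 4 6 1]
Step 12: demand=4,sold=1 ship[2->3]=1 ship[1->2]=1 ship[0->1]=1 prod=2 -> [18 4 6 1]
First stockout at step 4

4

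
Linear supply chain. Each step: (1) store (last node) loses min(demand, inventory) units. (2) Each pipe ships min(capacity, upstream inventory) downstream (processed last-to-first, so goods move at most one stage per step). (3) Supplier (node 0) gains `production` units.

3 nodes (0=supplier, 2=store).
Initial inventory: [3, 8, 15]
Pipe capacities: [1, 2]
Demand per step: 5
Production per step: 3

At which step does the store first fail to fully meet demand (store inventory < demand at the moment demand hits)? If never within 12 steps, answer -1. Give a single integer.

Step 1: demand=5,sold=5 ship[1->2]=2 ship[0->1]=1 prod=3 -> [5 7 12]
Step 2: demand=5,sold=5 ship[1->2]=2 ship[0->1]=1 prod=3 -> [7 6 9]
Step 3: demand=5,sold=5 ship[1->2]=2 ship[0->1]=1 prod=3 -> [9 5 6]
Step 4: demand=5,sold=5 ship[1->2]=2 ship[0->1]=1 prod=3 -> [11 4 3]
Step 5: demand=5,sold=3 ship[1->2]=2 ship[0->1]=1 prod=3 -> [13 3 2]
Step 6: demand=5,sold=2 ship[1->2]=2 ship[0->1]=1 prod=3 -> [15 2 2]
Step 7: demand=5,sold=2 ship[1->2]=2 ship[0->1]=1 prod=3 -> [17 1 2]
Step 8: demand=5,sold=2 ship[1->2]=1 ship[0->1]=1 prod=3 -> [19 1 1]
Step 9: demand=5,sold=1 ship[1->2]=1 ship[0->1]=1 prod=3 -> [21 1 1]
Step 10: demand=5,sold=1 ship[1->2]=1 ship[0->1]=1 prod=3 -> [23 1 1]
Step 11: demand=5,sold=1 ship[1->2]=1 ship[0->1]=1 prod=3 -> [25 1 1]
Step 12: demand=5,sold=1 ship[1->2]=1 ship[0->1]=1 prod=3 -> [27 1 1]
First stockout at step 5

5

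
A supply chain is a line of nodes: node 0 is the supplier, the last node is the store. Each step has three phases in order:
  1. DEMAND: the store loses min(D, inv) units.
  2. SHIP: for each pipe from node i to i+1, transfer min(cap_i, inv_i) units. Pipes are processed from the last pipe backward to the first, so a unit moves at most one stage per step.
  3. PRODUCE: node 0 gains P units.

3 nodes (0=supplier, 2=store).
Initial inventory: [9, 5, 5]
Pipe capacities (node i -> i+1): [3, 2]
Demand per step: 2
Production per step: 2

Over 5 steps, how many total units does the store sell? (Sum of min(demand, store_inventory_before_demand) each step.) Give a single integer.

Answer: 10

Derivation:
Step 1: sold=2 (running total=2) -> [8 6 5]
Step 2: sold=2 (running total=4) -> [7 7 5]
Step 3: sold=2 (running total=6) -> [6 8 5]
Step 4: sold=2 (running total=8) -> [5 9 5]
Step 5: sold=2 (running total=10) -> [4 10 5]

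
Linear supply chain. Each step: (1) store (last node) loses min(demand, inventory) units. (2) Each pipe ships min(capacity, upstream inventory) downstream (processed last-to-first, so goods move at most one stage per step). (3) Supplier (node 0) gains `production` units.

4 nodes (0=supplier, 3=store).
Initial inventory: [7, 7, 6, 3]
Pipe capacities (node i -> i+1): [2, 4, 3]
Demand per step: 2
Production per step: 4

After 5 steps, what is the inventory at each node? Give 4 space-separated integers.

Step 1: demand=2,sold=2 ship[2->3]=3 ship[1->2]=4 ship[0->1]=2 prod=4 -> inv=[9 5 7 4]
Step 2: demand=2,sold=2 ship[2->3]=3 ship[1->2]=4 ship[0->1]=2 prod=4 -> inv=[11 3 8 5]
Step 3: demand=2,sold=2 ship[2->3]=3 ship[1->2]=3 ship[0->1]=2 prod=4 -> inv=[13 2 8 6]
Step 4: demand=2,sold=2 ship[2->3]=3 ship[1->2]=2 ship[0->1]=2 prod=4 -> inv=[15 2 7 7]
Step 5: demand=2,sold=2 ship[2->3]=3 ship[1->2]=2 ship[0->1]=2 prod=4 -> inv=[17 2 6 8]

17 2 6 8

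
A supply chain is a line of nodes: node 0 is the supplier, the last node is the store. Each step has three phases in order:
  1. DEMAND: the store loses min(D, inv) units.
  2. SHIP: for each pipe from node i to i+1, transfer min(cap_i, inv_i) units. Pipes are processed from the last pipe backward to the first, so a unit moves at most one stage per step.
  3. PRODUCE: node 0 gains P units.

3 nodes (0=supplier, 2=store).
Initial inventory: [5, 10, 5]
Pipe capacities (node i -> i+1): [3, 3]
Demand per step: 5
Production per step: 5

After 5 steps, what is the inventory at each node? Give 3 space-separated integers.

Step 1: demand=5,sold=5 ship[1->2]=3 ship[0->1]=3 prod=5 -> inv=[7 10 3]
Step 2: demand=5,sold=3 ship[1->2]=3 ship[0->1]=3 prod=5 -> inv=[9 10 3]
Step 3: demand=5,sold=3 ship[1->2]=3 ship[0->1]=3 prod=5 -> inv=[11 10 3]
Step 4: demand=5,sold=3 ship[1->2]=3 ship[0->1]=3 prod=5 -> inv=[13 10 3]
Step 5: demand=5,sold=3 ship[1->2]=3 ship[0->1]=3 prod=5 -> inv=[15 10 3]

15 10 3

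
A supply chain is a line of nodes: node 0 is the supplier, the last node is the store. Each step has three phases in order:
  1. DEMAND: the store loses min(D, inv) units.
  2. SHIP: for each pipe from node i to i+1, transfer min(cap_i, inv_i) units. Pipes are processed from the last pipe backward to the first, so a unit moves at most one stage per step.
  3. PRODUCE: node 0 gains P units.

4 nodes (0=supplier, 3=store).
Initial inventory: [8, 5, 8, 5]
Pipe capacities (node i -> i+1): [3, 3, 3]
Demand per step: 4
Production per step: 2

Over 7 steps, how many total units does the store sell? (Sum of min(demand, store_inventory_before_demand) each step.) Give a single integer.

Answer: 23

Derivation:
Step 1: sold=4 (running total=4) -> [7 5 8 4]
Step 2: sold=4 (running total=8) -> [6 5 8 3]
Step 3: sold=3 (running total=11) -> [5 5 8 3]
Step 4: sold=3 (running total=14) -> [4 5 8 3]
Step 5: sold=3 (running total=17) -> [3 5 8 3]
Step 6: sold=3 (running total=20) -> [2 5 8 3]
Step 7: sold=3 (running total=23) -> [2 4 8 3]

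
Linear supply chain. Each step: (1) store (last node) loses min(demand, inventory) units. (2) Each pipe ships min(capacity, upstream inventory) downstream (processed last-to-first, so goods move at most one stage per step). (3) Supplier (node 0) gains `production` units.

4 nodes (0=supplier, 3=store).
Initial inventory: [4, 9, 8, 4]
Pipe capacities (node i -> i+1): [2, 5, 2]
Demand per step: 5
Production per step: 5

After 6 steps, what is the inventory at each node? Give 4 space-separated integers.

Step 1: demand=5,sold=4 ship[2->3]=2 ship[1->2]=5 ship[0->1]=2 prod=5 -> inv=[7 6 11 2]
Step 2: demand=5,sold=2 ship[2->3]=2 ship[1->2]=5 ship[0->1]=2 prod=5 -> inv=[10 3 14 2]
Step 3: demand=5,sold=2 ship[2->3]=2 ship[1->2]=3 ship[0->1]=2 prod=5 -> inv=[13 2 15 2]
Step 4: demand=5,sold=2 ship[2->3]=2 ship[1->2]=2 ship[0->1]=2 prod=5 -> inv=[16 2 15 2]
Step 5: demand=5,sold=2 ship[2->3]=2 ship[1->2]=2 ship[0->1]=2 prod=5 -> inv=[19 2 15 2]
Step 6: demand=5,sold=2 ship[2->3]=2 ship[1->2]=2 ship[0->1]=2 prod=5 -> inv=[22 2 15 2]

22 2 15 2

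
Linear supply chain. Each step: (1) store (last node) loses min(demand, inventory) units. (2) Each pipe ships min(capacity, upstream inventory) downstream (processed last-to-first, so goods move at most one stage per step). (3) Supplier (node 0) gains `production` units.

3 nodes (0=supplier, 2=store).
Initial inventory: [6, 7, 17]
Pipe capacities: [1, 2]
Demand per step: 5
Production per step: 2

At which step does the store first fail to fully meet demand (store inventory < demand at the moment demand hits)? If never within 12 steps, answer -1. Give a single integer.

Step 1: demand=5,sold=5 ship[1->2]=2 ship[0->1]=1 prod=2 -> [7 6 14]
Step 2: demand=5,sold=5 ship[1->2]=2 ship[0->1]=1 prod=2 -> [8 5 11]
Step 3: demand=5,sold=5 ship[1->2]=2 ship[0->1]=1 prod=2 -> [9 4 8]
Step 4: demand=5,sold=5 ship[1->2]=2 ship[0->1]=1 prod=2 -> [10 3 5]
Step 5: demand=5,sold=5 ship[1->2]=2 ship[0->1]=1 prod=2 -> [11 2 2]
Step 6: demand=5,sold=2 ship[1->2]=2 ship[0->1]=1 prod=2 -> [12 1 2]
Step 7: demand=5,sold=2 ship[1->2]=1 ship[0->1]=1 prod=2 -> [13 1 1]
Step 8: demand=5,sold=1 ship[1->2]=1 ship[0->1]=1 prod=2 -> [14 1 1]
Step 9: demand=5,sold=1 ship[1->2]=1 ship[0->1]=1 prod=2 -> [15 1 1]
Step 10: demand=5,sold=1 ship[1->2]=1 ship[0->1]=1 prod=2 -> [16 1 1]
Step 11: demand=5,sold=1 ship[1->2]=1 ship[0->1]=1 prod=2 -> [17 1 1]
Step 12: demand=5,sold=1 ship[1->2]=1 ship[0->1]=1 prod=2 -> [18 1 1]
First stockout at step 6

6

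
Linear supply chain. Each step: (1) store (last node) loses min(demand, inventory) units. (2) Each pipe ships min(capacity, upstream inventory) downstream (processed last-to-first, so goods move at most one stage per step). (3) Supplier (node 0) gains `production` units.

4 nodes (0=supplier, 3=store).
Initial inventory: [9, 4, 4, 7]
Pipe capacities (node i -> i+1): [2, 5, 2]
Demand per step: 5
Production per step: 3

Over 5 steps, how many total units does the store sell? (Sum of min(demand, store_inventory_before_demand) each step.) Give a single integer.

Step 1: sold=5 (running total=5) -> [10 2 6 4]
Step 2: sold=4 (running total=9) -> [11 2 6 2]
Step 3: sold=2 (running total=11) -> [12 2 6 2]
Step 4: sold=2 (running total=13) -> [13 2 6 2]
Step 5: sold=2 (running total=15) -> [14 2 6 2]

Answer: 15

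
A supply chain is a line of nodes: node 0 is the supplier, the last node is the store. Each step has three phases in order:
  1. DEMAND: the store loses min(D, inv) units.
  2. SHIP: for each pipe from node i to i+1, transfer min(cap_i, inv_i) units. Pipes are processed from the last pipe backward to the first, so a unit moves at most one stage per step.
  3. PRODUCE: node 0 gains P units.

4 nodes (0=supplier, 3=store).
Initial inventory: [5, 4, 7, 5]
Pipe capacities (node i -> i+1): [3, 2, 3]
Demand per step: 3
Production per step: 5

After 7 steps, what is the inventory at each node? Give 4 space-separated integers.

Step 1: demand=3,sold=3 ship[2->3]=3 ship[1->2]=2 ship[0->1]=3 prod=5 -> inv=[7 5 6 5]
Step 2: demand=3,sold=3 ship[2->3]=3 ship[1->2]=2 ship[0->1]=3 prod=5 -> inv=[9 6 5 5]
Step 3: demand=3,sold=3 ship[2->3]=3 ship[1->2]=2 ship[0->1]=3 prod=5 -> inv=[11 7 4 5]
Step 4: demand=3,sold=3 ship[2->3]=3 ship[1->2]=2 ship[0->1]=3 prod=5 -> inv=[13 8 3 5]
Step 5: demand=3,sold=3 ship[2->3]=3 ship[1->2]=2 ship[0->1]=3 prod=5 -> inv=[15 9 2 5]
Step 6: demand=3,sold=3 ship[2->3]=2 ship[1->2]=2 ship[0->1]=3 prod=5 -> inv=[17 10 2 4]
Step 7: demand=3,sold=3 ship[2->3]=2 ship[1->2]=2 ship[0->1]=3 prod=5 -> inv=[19 11 2 3]

19 11 2 3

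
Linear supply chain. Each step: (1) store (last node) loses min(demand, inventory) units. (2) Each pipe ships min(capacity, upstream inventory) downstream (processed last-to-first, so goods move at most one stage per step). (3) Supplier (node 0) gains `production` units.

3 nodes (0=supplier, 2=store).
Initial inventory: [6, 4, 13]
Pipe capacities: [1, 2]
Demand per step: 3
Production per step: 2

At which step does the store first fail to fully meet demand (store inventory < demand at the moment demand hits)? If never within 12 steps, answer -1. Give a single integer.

Step 1: demand=3,sold=3 ship[1->2]=2 ship[0->1]=1 prod=2 -> [7 3 12]
Step 2: demand=3,sold=3 ship[1->2]=2 ship[0->1]=1 prod=2 -> [8 2 11]
Step 3: demand=3,sold=3 ship[1->2]=2 ship[0->1]=1 prod=2 -> [9 1 10]
Step 4: demand=3,sold=3 ship[1->2]=1 ship[0->1]=1 prod=2 -> [10 1 8]
Step 5: demand=3,sold=3 ship[1->2]=1 ship[0->1]=1 prod=2 -> [11 1 6]
Step 6: demand=3,sold=3 ship[1->2]=1 ship[0->1]=1 prod=2 -> [12 1 4]
Step 7: demand=3,sold=3 ship[1->2]=1 ship[0->1]=1 prod=2 -> [13 1 2]
Step 8: demand=3,sold=2 ship[1->2]=1 ship[0->1]=1 prod=2 -> [14 1 1]
Step 9: demand=3,sold=1 ship[1->2]=1 ship[0->1]=1 prod=2 -> [15 1 1]
Step 10: demand=3,sold=1 ship[1->2]=1 ship[0->1]=1 prod=2 -> [16 1 1]
Step 11: demand=3,sold=1 ship[1->2]=1 ship[0->1]=1 prod=2 -> [17 1 1]
Step 12: demand=3,sold=1 ship[1->2]=1 ship[0->1]=1 prod=2 -> [18 1 1]
First stockout at step 8

8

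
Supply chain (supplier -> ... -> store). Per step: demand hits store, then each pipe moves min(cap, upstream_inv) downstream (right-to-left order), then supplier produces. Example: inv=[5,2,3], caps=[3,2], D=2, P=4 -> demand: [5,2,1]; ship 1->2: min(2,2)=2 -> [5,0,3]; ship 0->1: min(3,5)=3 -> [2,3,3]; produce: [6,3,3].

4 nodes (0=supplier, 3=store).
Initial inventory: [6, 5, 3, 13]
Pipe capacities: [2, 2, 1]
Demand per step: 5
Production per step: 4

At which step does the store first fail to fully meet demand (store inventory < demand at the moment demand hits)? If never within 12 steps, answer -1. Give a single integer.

Step 1: demand=5,sold=5 ship[2->3]=1 ship[1->2]=2 ship[0->1]=2 prod=4 -> [8 5 4 9]
Step 2: demand=5,sold=5 ship[2->3]=1 ship[1->2]=2 ship[0->1]=2 prod=4 -> [10 5 5 5]
Step 3: demand=5,sold=5 ship[2->3]=1 ship[1->2]=2 ship[0->1]=2 prod=4 -> [12 5 6 1]
Step 4: demand=5,sold=1 ship[2->3]=1 ship[1->2]=2 ship[0->1]=2 prod=4 -> [14 5 7 1]
Step 5: demand=5,sold=1 ship[2->3]=1 ship[1->2]=2 ship[0->1]=2 prod=4 -> [16 5 8 1]
Step 6: demand=5,sold=1 ship[2->3]=1 ship[1->2]=2 ship[0->1]=2 prod=4 -> [18 5 9 1]
Step 7: demand=5,sold=1 ship[2->3]=1 ship[1->2]=2 ship[0->1]=2 prod=4 -> [20 5 10 1]
Step 8: demand=5,sold=1 ship[2->3]=1 ship[1->2]=2 ship[0->1]=2 prod=4 -> [22 5 11 1]
Step 9: demand=5,sold=1 ship[2->3]=1 ship[1->2]=2 ship[0->1]=2 prod=4 -> [24 5 12 1]
Step 10: demand=5,sold=1 ship[2->3]=1 ship[1->2]=2 ship[0->1]=2 prod=4 -> [26 5 13 1]
Step 11: demand=5,sold=1 ship[2->3]=1 ship[1->2]=2 ship[0->1]=2 prod=4 -> [28 5 14 1]
Step 12: demand=5,sold=1 ship[2->3]=1 ship[1->2]=2 ship[0->1]=2 prod=4 -> [30 5 15 1]
First stockout at step 4

4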